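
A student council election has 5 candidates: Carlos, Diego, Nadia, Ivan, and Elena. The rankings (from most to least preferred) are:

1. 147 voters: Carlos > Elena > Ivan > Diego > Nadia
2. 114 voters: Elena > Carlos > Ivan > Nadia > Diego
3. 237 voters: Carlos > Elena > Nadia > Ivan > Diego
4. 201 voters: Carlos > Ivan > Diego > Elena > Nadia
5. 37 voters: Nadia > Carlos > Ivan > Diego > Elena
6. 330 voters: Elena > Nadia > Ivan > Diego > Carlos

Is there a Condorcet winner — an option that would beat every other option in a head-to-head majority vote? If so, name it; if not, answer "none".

Carlos

Carlos vs Diego: 736–330 for Carlos.
Carlos vs Nadia: 699–367 for Carlos.
Carlos vs Ivan: 736–330 for Carlos.
Carlos vs Elena: 622–444 for Carlos.
Carlos beats every other option head-to-head.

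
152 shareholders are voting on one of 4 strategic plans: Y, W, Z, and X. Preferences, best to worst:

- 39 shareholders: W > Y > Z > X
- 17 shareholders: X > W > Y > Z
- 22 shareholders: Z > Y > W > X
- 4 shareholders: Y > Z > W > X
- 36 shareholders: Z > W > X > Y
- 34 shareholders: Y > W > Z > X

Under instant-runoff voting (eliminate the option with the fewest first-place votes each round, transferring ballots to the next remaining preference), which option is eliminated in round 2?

Round 1: Y 38, W 39, Z 58, X 17. Eliminate X.
Round 2: Y 38, W 56, Z 58. Eliminate Y.

Y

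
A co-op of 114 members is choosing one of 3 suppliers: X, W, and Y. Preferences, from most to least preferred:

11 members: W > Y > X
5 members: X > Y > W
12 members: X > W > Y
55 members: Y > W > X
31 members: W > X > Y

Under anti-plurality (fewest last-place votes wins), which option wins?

W

Last-place votes: X 66, W 5, Y 43.
W is ranked last by the fewest voters, so W wins.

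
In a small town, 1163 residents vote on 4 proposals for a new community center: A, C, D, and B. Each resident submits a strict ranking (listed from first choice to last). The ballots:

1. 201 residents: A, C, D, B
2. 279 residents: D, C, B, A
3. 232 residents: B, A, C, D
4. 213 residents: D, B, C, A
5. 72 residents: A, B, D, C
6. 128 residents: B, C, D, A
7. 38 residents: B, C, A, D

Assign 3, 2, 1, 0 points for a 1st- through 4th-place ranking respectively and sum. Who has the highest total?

A: 201·3 + 279·0 + 232·2 + 213·0 + 72·3 + 128·0 + 38·1 = 1321
C: 201·2 + 279·2 + 232·1 + 213·1 + 72·0 + 128·2 + 38·2 = 1737
D: 201·1 + 279·3 + 232·0 + 213·3 + 72·1 + 128·1 + 38·0 = 1877
B: 201·0 + 279·1 + 232·3 + 213·2 + 72·2 + 128·3 + 38·3 = 2043
B has the highest Borda score (2043).

B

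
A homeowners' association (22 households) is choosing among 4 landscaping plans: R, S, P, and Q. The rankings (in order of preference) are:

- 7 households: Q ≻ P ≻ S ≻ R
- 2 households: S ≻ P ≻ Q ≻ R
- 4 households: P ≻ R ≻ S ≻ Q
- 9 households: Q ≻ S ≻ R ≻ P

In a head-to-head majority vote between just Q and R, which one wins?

Q

Voters preferring Q to R: 18; preferring R to Q: 4.
Q wins the head-to-head.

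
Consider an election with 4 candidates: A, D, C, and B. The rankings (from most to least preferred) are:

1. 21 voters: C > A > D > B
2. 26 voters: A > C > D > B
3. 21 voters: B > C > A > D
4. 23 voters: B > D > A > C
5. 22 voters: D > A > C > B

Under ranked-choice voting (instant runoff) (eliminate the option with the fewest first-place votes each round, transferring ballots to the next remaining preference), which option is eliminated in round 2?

Round 1: A 26, D 22, C 21, B 44. Eliminate C.
Round 2: A 47, D 22, B 44. Eliminate D.

D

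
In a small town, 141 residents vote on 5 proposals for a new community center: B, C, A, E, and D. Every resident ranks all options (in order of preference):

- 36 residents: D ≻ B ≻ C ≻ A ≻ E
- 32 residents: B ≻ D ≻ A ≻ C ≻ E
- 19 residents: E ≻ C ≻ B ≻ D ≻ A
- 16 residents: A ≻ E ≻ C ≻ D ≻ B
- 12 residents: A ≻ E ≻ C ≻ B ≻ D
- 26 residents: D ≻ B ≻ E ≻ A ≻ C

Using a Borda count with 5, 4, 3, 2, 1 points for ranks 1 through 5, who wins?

D

B: 36·4 + 32·5 + 19·3 + 16·1 + 12·2 + 26·4 = 505
C: 36·3 + 32·2 + 19·4 + 16·3 + 12·3 + 26·1 = 358
A: 36·2 + 32·3 + 19·1 + 16·5 + 12·5 + 26·2 = 379
E: 36·1 + 32·1 + 19·5 + 16·4 + 12·4 + 26·3 = 353
D: 36·5 + 32·4 + 19·2 + 16·2 + 12·1 + 26·5 = 520
D has the highest Borda score (520).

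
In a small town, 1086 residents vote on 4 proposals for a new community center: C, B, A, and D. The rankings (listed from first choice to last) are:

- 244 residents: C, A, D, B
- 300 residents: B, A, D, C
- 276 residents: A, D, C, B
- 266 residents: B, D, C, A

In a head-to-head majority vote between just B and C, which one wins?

B

Voters preferring B to C: 566; preferring C to B: 520.
B wins the head-to-head.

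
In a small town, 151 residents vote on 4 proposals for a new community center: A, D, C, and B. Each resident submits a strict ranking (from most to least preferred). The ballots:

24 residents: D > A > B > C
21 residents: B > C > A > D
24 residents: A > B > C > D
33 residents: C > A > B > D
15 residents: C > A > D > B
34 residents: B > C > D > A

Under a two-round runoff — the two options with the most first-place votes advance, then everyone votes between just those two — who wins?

B

Round 1 first-place votes: A 24, D 24, C 48, B 55.
B and C advance.
Runoff: B is preferred to C by 103 voters; C by 48.
B wins the runoff.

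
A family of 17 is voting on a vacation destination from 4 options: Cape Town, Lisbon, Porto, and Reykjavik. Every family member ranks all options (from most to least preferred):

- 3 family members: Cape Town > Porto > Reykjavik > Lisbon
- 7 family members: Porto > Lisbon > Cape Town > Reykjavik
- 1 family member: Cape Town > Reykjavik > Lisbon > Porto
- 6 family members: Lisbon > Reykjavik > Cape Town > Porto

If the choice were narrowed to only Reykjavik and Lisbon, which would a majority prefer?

Lisbon

Voters preferring Reykjavik to Lisbon: 4; preferring Lisbon to Reykjavik: 13.
Lisbon wins the head-to-head.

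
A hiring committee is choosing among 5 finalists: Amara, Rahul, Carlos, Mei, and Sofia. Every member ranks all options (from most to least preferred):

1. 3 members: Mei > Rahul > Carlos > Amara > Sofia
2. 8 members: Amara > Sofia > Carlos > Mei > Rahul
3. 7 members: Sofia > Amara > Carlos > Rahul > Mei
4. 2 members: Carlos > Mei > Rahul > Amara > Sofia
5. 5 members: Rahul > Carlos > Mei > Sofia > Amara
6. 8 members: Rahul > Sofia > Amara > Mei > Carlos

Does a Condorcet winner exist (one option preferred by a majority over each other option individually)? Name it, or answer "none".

Checking pairwise contests:
Rahul beats Amara 18–15.
Carlos beats Rahul 17–16.
Amara beats Carlos 23–10.
Amara beats Mei 23–10.
Rahul beats Sofia 18–15.
Every option loses at least one head-to-head, so there is no Condorcet winner.

none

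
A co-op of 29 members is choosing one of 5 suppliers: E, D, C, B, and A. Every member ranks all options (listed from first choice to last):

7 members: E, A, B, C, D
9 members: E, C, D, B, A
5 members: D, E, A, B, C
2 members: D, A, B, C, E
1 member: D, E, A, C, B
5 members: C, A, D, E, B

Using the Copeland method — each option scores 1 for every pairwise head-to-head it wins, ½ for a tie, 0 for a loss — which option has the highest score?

E: beats D, C, B, and A → score 4.
D: beats B and A; loses to E and C → score 2.
C: beats D and B; loses to E and A → score 2.
B: loses to E, D, C, and A → score 0.
A: beats C and B; loses to E and D → score 2.
E has the best pairwise record.

E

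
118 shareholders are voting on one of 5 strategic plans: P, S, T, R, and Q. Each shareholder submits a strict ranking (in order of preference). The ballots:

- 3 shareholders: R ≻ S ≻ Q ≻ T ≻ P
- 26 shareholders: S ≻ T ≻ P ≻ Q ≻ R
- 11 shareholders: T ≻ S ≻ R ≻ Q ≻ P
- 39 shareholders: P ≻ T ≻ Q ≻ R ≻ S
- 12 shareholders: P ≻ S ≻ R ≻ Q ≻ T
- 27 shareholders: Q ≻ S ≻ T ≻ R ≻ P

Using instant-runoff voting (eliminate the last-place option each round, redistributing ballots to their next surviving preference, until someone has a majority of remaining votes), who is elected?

Round 1: P 51, S 26, T 11, R 3, Q 27. Eliminate R.
Round 2: P 51, S 29, T 11, Q 27. Eliminate T.
Round 3: P 51, S 40, Q 27. Eliminate Q.
Round 4: P 51, S 67. S has a majority.

S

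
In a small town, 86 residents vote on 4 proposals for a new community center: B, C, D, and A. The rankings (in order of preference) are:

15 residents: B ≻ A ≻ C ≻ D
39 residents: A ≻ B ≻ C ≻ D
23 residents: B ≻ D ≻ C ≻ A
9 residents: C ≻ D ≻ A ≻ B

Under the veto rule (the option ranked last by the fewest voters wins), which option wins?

Last-place votes: B 9, C 0, D 54, A 23.
C is ranked last by the fewest voters, so C wins.

C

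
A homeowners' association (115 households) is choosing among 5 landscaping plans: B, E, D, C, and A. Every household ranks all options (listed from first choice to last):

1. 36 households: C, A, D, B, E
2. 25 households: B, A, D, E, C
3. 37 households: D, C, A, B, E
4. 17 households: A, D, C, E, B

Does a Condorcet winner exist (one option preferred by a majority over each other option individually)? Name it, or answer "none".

none

Checking pairwise contests:
D beats B 90–25.
B beats E 98–17.
A beats D 78–37.
D beats C 79–36.
C beats A 73–42.
Every option loses at least one head-to-head, so there is no Condorcet winner.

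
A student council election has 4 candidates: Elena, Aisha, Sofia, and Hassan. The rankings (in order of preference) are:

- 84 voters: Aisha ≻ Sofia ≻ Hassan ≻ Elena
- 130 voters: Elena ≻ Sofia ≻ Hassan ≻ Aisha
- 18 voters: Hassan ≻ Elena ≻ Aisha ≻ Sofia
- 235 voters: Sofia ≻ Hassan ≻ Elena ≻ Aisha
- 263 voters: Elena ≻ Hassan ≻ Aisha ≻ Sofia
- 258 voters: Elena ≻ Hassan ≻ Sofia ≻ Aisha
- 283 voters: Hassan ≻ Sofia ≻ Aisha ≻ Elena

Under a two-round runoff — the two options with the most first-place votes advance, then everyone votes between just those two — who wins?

Elena

Round 1 first-place votes: Elena 651, Aisha 84, Sofia 235, Hassan 301.
Elena and Hassan advance.
Runoff: Elena is preferred to Hassan by 651 voters; Hassan by 620.
Elena wins the runoff.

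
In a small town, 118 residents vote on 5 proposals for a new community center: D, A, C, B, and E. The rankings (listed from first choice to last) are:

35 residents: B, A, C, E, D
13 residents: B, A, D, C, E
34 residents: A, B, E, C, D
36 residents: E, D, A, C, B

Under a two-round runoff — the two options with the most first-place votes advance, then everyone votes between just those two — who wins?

Round 1 first-place votes: D 0, A 34, C 0, B 48, E 36.
B and E advance.
Runoff: B is preferred to E by 82 voters; E by 36.
B wins the runoff.

B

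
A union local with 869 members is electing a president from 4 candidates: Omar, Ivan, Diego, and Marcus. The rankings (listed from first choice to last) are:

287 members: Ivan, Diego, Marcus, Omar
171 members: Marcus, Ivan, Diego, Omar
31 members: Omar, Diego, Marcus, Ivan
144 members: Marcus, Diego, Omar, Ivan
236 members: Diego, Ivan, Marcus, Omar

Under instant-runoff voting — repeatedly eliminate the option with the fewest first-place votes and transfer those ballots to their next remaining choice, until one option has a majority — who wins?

Ivan

Round 1: Omar 31, Ivan 287, Diego 236, Marcus 315. Eliminate Omar.
Round 2: Ivan 287, Diego 267, Marcus 315. Eliminate Diego.
Round 3: Ivan 523, Marcus 346. Ivan has a majority.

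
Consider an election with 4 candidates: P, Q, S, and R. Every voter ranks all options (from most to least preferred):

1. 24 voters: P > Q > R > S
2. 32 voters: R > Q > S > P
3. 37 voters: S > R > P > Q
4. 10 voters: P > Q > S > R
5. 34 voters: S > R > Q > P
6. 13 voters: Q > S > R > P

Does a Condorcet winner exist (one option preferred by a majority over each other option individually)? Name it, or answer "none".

Checking pairwise contests:
Q beats P 79–71.
R beats Q 103–47.
Q beats S 79–71.
S beats R 94–56.
Every option loses at least one head-to-head, so there is no Condorcet winner.

none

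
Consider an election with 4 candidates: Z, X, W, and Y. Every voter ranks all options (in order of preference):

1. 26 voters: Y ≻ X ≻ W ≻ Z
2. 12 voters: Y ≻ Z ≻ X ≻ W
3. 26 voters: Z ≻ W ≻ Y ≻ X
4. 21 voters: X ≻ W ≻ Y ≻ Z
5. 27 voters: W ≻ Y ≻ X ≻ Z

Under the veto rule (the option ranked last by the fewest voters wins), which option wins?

Last-place votes: Z 74, X 26, W 12, Y 0.
Y is ranked last by the fewest voters, so Y wins.

Y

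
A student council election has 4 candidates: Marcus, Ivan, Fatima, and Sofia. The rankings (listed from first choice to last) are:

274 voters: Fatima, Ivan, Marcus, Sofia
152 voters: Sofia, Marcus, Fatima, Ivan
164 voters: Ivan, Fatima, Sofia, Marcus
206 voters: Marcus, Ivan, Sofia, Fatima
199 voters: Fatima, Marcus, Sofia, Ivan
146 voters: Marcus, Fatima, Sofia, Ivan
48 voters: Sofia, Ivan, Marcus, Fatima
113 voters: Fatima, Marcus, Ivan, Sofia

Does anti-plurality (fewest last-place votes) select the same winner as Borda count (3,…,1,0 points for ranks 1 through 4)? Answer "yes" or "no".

no

Anti-plurality — last-place votes: Marcus 164, Ivan 497, Fatima 254, Sofia 387. Winner: Marcus.
Borda — scores: Marcus 2306, Ivan 1661, Fatima 2530, Sofia 1315. Winner: Fatima.
The two methods disagree.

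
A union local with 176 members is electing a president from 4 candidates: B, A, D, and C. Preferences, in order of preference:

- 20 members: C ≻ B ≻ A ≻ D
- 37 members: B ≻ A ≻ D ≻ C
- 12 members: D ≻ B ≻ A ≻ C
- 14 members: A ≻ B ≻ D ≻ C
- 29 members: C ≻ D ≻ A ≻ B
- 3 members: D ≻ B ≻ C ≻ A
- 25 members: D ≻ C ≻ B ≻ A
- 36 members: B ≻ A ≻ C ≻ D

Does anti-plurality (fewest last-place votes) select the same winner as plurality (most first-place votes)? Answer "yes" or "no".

no

Anti-plurality — last-place votes: B 29, A 28, D 56, C 63. Winner: A.
Plurality — first-place votes: B 73, A 14, D 40, C 49. Winner: B.
The two methods disagree.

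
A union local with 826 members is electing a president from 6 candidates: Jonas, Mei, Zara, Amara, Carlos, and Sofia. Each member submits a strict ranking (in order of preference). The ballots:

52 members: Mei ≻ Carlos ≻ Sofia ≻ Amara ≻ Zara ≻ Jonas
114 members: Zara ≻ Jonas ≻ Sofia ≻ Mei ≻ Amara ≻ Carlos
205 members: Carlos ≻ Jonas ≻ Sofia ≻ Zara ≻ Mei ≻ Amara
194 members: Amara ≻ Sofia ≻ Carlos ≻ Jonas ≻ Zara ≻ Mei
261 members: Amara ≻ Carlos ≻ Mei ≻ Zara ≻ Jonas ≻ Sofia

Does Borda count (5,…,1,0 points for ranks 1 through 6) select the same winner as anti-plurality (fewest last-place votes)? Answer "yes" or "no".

no

Borda — scores: Jonas 1925, Mei 1476, Zara 1748, Amara 2493, Carlos 2859, Sofia 1889. Winner: Carlos.
Anti-plurality — last-place votes: Jonas 52, Mei 194, Zara 0, Amara 205, Carlos 114, Sofia 261. Winner: Zara.
The two methods disagree.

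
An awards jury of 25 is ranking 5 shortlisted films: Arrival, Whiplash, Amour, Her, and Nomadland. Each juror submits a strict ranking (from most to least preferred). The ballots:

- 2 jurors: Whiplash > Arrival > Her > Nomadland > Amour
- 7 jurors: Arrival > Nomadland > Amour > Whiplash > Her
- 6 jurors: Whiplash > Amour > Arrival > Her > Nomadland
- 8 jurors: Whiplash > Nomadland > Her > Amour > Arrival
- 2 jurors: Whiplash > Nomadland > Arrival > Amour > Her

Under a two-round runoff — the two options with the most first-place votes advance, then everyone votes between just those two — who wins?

Whiplash

Round 1 first-place votes: Arrival 7, Whiplash 18, Amour 0, Her 0, Nomadland 0.
Whiplash and Arrival advance.
Runoff: Whiplash is preferred to Arrival by 18 voters; Arrival by 7.
Whiplash wins the runoff.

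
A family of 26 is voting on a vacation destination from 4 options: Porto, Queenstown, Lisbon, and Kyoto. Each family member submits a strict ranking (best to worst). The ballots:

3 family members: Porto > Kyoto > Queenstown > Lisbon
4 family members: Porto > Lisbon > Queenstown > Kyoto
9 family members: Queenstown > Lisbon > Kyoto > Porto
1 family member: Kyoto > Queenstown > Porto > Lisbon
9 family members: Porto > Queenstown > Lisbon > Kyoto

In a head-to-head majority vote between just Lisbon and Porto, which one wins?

Voters preferring Lisbon to Porto: 9; preferring Porto to Lisbon: 17.
Porto wins the head-to-head.

Porto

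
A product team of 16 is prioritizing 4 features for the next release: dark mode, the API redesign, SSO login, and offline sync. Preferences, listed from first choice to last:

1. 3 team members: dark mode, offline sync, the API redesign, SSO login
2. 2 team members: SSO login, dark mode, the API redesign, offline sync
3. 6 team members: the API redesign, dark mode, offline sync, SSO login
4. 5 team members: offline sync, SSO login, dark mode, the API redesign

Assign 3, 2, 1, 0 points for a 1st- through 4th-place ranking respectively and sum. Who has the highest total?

dark mode

dark mode: 3·3 + 2·2 + 6·2 + 5·1 = 30
the API redesign: 3·1 + 2·1 + 6·3 + 5·0 = 23
SSO login: 3·0 + 2·3 + 6·0 + 5·2 = 16
offline sync: 3·2 + 2·0 + 6·1 + 5·3 = 27
dark mode has the highest Borda score (30).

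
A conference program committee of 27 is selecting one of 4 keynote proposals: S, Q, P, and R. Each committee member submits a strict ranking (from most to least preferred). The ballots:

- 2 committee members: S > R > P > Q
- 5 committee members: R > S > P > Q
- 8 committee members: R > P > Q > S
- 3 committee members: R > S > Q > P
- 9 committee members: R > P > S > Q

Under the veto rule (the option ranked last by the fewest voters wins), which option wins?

R

Last-place votes: S 8, Q 16, P 3, R 0.
R is ranked last by the fewest voters, so R wins.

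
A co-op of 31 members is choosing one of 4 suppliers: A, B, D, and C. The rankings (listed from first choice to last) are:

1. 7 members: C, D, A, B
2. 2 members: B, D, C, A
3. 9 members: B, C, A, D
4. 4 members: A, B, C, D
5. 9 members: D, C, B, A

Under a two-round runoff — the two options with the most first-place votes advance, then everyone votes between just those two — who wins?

D

Round 1 first-place votes: A 4, B 11, D 9, C 7.
B and D advance.
Runoff: B is preferred to D by 15 voters; D by 16.
D wins the runoff.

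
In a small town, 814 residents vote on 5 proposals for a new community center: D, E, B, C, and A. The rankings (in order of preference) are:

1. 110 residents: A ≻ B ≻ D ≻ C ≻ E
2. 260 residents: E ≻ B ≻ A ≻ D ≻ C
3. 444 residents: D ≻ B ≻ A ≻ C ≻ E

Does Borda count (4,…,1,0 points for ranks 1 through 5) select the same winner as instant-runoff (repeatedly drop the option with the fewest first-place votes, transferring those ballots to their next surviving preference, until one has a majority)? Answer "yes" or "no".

Borda — scores: D 2256, E 1040, B 2442, C 554, A 1848. Winner: B.
Instant-runoff — R1 D 444, E 260, B 0, C 0, A 110 (D winner). Winner: D.
The two methods disagree.

no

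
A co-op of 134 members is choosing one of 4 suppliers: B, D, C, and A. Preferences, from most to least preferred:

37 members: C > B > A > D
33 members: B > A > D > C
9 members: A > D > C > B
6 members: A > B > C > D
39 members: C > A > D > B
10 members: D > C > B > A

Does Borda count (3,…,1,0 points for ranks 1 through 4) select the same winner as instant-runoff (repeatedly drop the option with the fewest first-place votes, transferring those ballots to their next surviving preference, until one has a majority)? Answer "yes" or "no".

yes

Borda — scores: B 195, D 120, C 263, A 226. Winner: C.
Instant-runoff — R1 B 33, D 10, C 76, A 15 (C winner). Winner: C.
The two methods agree.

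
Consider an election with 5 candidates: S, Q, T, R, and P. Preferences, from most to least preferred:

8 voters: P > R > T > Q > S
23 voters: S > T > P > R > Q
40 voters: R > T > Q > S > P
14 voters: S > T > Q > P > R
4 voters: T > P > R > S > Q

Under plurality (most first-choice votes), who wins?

R

First-place votes: S 37, Q 0, T 4, R 40, P 8.
R has the most first-place votes.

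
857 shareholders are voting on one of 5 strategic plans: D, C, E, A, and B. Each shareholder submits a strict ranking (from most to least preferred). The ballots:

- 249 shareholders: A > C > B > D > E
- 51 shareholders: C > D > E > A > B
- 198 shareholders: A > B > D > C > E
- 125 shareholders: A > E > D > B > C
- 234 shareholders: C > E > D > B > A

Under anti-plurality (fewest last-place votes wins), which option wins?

Last-place votes: D 0, C 125, E 447, A 234, B 51.
D is ranked last by the fewest voters, so D wins.

D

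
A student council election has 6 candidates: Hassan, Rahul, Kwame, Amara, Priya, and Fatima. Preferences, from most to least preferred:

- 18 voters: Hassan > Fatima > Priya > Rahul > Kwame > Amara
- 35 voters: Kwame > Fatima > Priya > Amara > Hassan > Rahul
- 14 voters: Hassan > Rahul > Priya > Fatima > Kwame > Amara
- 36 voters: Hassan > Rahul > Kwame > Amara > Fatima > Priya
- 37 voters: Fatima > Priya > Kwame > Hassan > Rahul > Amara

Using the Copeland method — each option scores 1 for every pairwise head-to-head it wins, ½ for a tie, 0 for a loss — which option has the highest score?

Hassan: beats Rahul and Amara; loses to Kwame, Priya, and Fatima → score 2.
Rahul: beats Amara; loses to Hassan, Kwame, Priya, and Fatima → score 1.
Kwame: beats Hassan, Rahul, Amara, Priya, and Fatima → score 5.
Amara: loses to Hassan, Rahul, Kwame, Priya, and Fatima → score 0.
Priya: beats Hassan, Rahul, and Amara; loses to Kwame and Fatima → score 3.
Fatima: beats Hassan, Rahul, Amara, and Priya; loses to Kwame → score 4.
Kwame has the best pairwise record.

Kwame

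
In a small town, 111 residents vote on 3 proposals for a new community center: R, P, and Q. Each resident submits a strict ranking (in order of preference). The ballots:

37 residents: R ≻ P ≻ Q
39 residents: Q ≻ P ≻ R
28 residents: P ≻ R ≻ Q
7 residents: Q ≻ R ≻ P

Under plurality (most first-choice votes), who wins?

First-place votes: R 37, P 28, Q 46.
Q has the most first-place votes.

Q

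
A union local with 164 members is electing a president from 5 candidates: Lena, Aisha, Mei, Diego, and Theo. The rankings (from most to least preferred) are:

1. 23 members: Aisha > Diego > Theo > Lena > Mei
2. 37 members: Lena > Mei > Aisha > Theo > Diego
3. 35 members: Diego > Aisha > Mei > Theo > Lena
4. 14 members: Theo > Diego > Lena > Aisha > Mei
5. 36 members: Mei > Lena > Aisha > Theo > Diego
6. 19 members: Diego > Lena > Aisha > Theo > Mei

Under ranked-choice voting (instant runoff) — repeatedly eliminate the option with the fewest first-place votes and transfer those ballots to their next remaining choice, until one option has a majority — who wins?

Round 1: Lena 37, Aisha 23, Mei 36, Diego 54, Theo 14. Eliminate Theo.
Round 2: Lena 37, Aisha 23, Mei 36, Diego 68. Eliminate Aisha.
Round 3: Lena 37, Mei 36, Diego 91. Diego has a majority.

Diego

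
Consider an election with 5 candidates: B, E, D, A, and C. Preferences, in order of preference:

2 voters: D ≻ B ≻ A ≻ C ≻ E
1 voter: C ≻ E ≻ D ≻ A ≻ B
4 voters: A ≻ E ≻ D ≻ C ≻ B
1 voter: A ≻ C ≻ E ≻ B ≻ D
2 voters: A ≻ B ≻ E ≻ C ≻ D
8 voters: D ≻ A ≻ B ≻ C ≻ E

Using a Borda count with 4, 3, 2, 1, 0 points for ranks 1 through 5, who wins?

A

B: 2·3 + 1·0 + 4·0 + 1·1 + 2·3 + 8·2 = 29
E: 2·0 + 1·3 + 4·3 + 1·2 + 2·2 + 8·0 = 21
D: 2·4 + 1·2 + 4·2 + 1·0 + 2·0 + 8·4 = 50
A: 2·2 + 1·1 + 4·4 + 1·4 + 2·4 + 8·3 = 57
C: 2·1 + 1·4 + 4·1 + 1·3 + 2·1 + 8·1 = 23
A has the highest Borda score (57).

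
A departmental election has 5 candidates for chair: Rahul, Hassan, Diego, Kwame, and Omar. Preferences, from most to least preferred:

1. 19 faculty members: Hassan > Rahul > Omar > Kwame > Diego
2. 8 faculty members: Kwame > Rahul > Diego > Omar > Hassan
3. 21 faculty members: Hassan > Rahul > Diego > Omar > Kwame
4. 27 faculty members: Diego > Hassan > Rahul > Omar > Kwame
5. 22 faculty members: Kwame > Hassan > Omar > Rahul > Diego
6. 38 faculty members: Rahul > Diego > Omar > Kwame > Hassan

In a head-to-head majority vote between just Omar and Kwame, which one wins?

Voters preferring Omar to Kwame: 105; preferring Kwame to Omar: 30.
Omar wins the head-to-head.

Omar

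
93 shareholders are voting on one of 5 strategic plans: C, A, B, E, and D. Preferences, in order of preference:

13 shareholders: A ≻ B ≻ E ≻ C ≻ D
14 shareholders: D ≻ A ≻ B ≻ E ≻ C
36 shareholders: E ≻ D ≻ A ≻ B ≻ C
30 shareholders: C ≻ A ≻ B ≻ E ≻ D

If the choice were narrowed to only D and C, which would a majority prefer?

D

Voters preferring D to C: 50; preferring C to D: 43.
D wins the head-to-head.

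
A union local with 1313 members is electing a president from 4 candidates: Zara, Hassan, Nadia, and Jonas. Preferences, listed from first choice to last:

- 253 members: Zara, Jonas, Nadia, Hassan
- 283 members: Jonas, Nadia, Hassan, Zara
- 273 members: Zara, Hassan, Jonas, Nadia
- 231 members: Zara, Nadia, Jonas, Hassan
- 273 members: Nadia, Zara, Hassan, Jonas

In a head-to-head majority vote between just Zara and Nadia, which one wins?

Voters preferring Zara to Nadia: 757; preferring Nadia to Zara: 556.
Zara wins the head-to-head.

Zara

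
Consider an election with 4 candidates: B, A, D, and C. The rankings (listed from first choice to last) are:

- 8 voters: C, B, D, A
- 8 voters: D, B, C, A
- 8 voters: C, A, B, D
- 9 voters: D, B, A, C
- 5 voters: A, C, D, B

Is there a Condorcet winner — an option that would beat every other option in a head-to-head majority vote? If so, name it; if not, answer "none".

C

C vs B: 21–17 for C.
C vs A: 24–14 for C.
C vs D: 21–17 for C.
C beats every other option head-to-head.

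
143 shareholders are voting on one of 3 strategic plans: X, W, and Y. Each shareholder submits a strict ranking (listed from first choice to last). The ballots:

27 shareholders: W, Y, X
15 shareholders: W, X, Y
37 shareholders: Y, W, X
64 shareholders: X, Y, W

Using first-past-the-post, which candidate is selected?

X

First-place votes: X 64, W 42, Y 37.
X has the most first-place votes.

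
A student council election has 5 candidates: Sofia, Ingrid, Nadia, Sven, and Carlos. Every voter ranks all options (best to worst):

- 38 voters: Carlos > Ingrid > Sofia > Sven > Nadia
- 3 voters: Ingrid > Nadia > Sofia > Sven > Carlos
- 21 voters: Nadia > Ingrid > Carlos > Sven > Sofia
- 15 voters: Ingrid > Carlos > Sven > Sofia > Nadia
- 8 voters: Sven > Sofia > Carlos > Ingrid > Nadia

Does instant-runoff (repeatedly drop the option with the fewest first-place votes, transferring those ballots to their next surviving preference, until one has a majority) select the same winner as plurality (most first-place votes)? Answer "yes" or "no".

Instant-runoff — R1 Sofia 0, Ingrid 18, Nadia 21, Sven 8, Carlos 38 (Sofia out); R2 Ingrid 18, Nadia 21, Sven 8, Carlos 38 (Sven out); R3 Ingrid 18, Nadia 21, Carlos 46 (Carlos winner). Winner: Carlos.
Plurality — first-place votes: Sofia 0, Ingrid 18, Nadia 21, Sven 8, Carlos 38. Winner: Carlos.
The two methods agree.

yes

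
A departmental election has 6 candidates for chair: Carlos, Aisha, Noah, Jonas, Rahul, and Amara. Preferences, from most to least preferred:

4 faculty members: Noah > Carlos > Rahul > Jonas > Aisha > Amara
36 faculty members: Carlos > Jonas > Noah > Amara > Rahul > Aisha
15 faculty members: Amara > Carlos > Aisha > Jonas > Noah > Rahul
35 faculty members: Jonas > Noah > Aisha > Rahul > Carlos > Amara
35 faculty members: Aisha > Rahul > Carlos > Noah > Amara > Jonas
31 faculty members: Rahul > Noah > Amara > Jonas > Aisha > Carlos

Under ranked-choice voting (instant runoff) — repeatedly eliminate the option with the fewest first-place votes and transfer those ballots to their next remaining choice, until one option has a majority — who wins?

Round 1: Carlos 36, Aisha 35, Noah 4, Jonas 35, Rahul 31, Amara 15. Eliminate Noah.
Round 2: Carlos 40, Aisha 35, Jonas 35, Rahul 31, Amara 15. Eliminate Amara.
Round 3: Carlos 55, Aisha 35, Jonas 35, Rahul 31. Eliminate Rahul.
Round 4: Carlos 55, Aisha 35, Jonas 66. Eliminate Aisha.
Round 5: Carlos 90, Jonas 66. Carlos has a majority.

Carlos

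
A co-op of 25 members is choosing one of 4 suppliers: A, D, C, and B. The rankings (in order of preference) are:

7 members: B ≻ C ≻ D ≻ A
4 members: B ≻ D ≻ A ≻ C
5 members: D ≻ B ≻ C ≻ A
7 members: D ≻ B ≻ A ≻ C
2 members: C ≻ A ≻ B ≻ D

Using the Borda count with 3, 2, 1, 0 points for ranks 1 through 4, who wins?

B

A: 7·0 + 4·1 + 5·0 + 7·1 + 2·2 = 15
D: 7·1 + 4·2 + 5·3 + 7·3 + 2·0 = 51
C: 7·2 + 4·0 + 5·1 + 7·0 + 2·3 = 25
B: 7·3 + 4·3 + 5·2 + 7·2 + 2·1 = 59
B has the highest Borda score (59).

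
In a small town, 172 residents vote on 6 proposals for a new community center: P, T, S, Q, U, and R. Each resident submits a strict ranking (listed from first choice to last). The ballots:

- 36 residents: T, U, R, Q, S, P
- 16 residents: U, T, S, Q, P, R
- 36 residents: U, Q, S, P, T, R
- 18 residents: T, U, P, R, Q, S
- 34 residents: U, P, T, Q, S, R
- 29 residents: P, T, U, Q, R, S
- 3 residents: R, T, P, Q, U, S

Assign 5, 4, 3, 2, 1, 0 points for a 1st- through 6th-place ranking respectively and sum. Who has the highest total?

U

P: 36·0 + 16·1 + 36·2 + 18·3 + 34·4 + 29·5 + 3·3 = 432
T: 36·5 + 16·4 + 36·1 + 18·5 + 34·3 + 29·4 + 3·4 = 600
S: 36·1 + 16·3 + 36·3 + 18·0 + 34·1 + 29·0 + 3·0 = 226
Q: 36·2 + 16·2 + 36·4 + 18·1 + 34·2 + 29·2 + 3·2 = 398
U: 36·4 + 16·5 + 36·5 + 18·4 + 34·5 + 29·3 + 3·1 = 736
R: 36·3 + 16·0 + 36·0 + 18·2 + 34·0 + 29·1 + 3·5 = 188
U has the highest Borda score (736).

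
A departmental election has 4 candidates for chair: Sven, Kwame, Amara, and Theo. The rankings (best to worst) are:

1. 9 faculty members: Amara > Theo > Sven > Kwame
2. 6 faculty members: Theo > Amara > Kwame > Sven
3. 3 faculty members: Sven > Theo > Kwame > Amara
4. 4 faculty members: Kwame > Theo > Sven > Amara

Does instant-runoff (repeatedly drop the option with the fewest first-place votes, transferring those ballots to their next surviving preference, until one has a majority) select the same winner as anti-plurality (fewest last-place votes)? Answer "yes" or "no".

Instant-runoff — R1 Sven 3, Kwame 4, Amara 9, Theo 6 (Sven out); R2 Kwame 4, Amara 9, Theo 9 (Kwame out); R3 Amara 9, Theo 13 (Theo winner). Winner: Theo.
Anti-plurality — last-place votes: Sven 6, Kwame 9, Amara 7, Theo 0. Winner: Theo.
The two methods agree.

yes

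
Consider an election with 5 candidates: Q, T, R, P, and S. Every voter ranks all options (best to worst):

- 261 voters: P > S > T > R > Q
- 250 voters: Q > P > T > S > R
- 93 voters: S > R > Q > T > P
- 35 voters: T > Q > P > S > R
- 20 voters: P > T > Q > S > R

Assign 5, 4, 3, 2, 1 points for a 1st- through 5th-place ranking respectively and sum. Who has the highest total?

P

Q: 261·1 + 250·5 + 93·3 + 35·4 + 20·3 = 1990
T: 261·3 + 250·3 + 93·2 + 35·5 + 20·4 = 1974
R: 261·2 + 250·1 + 93·4 + 35·1 + 20·1 = 1199
P: 261·5 + 250·4 + 93·1 + 35·3 + 20·5 = 2603
S: 261·4 + 250·2 + 93·5 + 35·2 + 20·2 = 2119
P has the highest Borda score (2603).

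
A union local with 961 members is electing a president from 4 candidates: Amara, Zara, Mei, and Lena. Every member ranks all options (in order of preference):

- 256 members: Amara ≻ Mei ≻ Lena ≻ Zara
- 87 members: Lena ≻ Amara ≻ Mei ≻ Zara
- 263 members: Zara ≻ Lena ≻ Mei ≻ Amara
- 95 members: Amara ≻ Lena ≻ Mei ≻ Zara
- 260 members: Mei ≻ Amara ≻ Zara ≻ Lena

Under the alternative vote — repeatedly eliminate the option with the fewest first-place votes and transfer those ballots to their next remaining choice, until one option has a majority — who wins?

Amara

Round 1: Amara 351, Zara 263, Mei 260, Lena 87. Eliminate Lena.
Round 2: Amara 438, Zara 263, Mei 260. Eliminate Mei.
Round 3: Amara 698, Zara 263. Amara has a majority.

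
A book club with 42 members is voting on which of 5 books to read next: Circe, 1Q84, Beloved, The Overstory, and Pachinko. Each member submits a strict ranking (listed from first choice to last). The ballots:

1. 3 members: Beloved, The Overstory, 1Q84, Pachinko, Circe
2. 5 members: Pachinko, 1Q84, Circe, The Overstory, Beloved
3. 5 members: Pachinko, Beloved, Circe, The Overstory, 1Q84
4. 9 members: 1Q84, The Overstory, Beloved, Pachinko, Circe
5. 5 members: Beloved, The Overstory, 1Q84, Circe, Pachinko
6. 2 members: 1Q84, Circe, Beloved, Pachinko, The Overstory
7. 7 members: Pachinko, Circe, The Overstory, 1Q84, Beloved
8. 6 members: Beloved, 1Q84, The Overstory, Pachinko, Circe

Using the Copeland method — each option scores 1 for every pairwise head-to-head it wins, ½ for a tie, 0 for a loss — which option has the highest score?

1Q84

Circe: loses to 1Q84, Beloved, The Overstory, and Pachinko → score 0.
1Q84: beats Circe, Beloved, The Overstory, and Pachinko → score 4.
Beloved: beats Circe and Pachinko; ties The Overstory; loses to 1Q84 → score 2.5.
The Overstory: beats Circe and Pachinko; ties Beloved; loses to 1Q84 → score 2.5.
Pachinko: beats Circe; loses to 1Q84, Beloved, and The Overstory → score 1.
1Q84 has the best pairwise record.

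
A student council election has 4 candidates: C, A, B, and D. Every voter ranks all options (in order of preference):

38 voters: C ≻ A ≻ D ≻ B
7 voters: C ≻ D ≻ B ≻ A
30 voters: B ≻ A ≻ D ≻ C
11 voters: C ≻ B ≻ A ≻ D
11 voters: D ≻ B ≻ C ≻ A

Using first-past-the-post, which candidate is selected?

First-place votes: C 56, A 0, B 30, D 11.
C has the most first-place votes.

C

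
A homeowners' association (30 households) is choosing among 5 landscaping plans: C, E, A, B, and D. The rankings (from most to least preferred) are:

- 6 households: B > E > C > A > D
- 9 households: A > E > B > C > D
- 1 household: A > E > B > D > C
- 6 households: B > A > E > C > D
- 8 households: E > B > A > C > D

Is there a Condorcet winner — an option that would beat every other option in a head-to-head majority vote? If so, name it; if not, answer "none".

Checking pairwise contests:
E beats C 30–0.
A beats E 16–14.
B beats A 20–10.
E beats B 18–12.
C beats D 29–1.
Every option loses at least one head-to-head, so there is no Condorcet winner.

none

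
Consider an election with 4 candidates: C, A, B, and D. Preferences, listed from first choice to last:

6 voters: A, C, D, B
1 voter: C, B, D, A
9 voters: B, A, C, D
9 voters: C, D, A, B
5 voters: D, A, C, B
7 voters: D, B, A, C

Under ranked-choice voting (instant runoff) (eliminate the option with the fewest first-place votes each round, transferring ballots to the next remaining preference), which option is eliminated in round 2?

B

Round 1: C 10, A 6, B 9, D 12. Eliminate A.
Round 2: C 16, B 9, D 12. Eliminate B.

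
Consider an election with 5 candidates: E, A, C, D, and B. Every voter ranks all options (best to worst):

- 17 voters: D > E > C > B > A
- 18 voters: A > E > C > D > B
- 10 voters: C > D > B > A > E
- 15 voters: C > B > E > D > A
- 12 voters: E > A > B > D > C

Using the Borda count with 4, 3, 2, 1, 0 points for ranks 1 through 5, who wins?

E

E: 17·3 + 18·3 + 10·0 + 15·2 + 12·4 = 183
A: 17·0 + 18·4 + 10·1 + 15·0 + 12·3 = 118
C: 17·2 + 18·2 + 10·4 + 15·4 + 12·0 = 170
D: 17·4 + 18·1 + 10·3 + 15·1 + 12·1 = 143
B: 17·1 + 18·0 + 10·2 + 15·3 + 12·2 = 106
E has the highest Borda score (183).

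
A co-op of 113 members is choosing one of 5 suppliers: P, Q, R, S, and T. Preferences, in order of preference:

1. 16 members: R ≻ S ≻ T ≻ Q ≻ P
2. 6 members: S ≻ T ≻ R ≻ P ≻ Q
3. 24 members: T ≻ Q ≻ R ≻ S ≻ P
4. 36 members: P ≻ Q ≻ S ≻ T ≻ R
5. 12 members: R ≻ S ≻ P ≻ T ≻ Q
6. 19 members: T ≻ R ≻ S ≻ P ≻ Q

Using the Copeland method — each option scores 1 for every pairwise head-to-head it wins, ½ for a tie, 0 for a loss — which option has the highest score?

P: beats Q; loses to R, S, and T → score 1.
Q: beats R and S; loses to P and T → score 2.
R: beats P and S; loses to Q and T → score 2.
S: beats P and T; loses to Q and R → score 2.
T: beats P, Q, and R; loses to S → score 3.
T has the best pairwise record.

T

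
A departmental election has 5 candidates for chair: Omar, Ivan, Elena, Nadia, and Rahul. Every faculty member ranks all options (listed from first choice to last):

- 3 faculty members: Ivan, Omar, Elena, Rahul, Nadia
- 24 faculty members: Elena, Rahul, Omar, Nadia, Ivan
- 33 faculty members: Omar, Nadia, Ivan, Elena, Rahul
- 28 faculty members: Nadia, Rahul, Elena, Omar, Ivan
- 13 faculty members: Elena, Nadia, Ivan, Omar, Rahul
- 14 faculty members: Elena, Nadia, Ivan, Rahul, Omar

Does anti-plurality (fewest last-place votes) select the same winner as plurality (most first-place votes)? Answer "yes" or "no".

Anti-plurality — last-place votes: Omar 14, Ivan 52, Elena 0, Nadia 3, Rahul 46. Winner: Elena.
Plurality — first-place votes: Omar 33, Ivan 3, Elena 51, Nadia 28, Rahul 0. Winner: Elena.
The two methods agree.

yes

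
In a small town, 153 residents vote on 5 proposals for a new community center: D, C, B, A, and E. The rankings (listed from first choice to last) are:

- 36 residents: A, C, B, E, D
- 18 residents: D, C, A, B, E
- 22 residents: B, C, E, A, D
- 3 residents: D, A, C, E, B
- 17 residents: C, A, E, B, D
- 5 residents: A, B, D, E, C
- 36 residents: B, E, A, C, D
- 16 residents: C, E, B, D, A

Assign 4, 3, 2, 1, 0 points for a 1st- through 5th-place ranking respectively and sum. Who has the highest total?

C

D: 36·0 + 18·4 + 22·0 + 3·4 + 17·0 + 5·2 + 36·0 + 16·1 = 110
C: 36·3 + 18·3 + 22·3 + 3·2 + 17·4 + 5·0 + 36·1 + 16·4 = 402
B: 36·2 + 18·1 + 22·4 + 3·0 + 17·1 + 5·3 + 36·4 + 16·2 = 386
A: 36·4 + 18·2 + 22·1 + 3·3 + 17·3 + 5·4 + 36·2 + 16·0 = 354
E: 36·1 + 18·0 + 22·2 + 3·1 + 17·2 + 5·1 + 36·3 + 16·3 = 278
C has the highest Borda score (402).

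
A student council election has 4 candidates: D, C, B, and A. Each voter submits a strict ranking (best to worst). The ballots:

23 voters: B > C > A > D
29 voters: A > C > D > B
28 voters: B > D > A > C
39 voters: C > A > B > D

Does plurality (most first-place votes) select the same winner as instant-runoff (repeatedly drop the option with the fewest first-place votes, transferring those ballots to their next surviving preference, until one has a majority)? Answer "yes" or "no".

Plurality — first-place votes: D 0, C 39, B 51, A 29. Winner: B.
Instant-runoff — R1 D 0, C 39, B 51, A 29 (D out); R2 C 39, B 51, A 29 (A out); R3 C 68, B 51 (C winner). Winner: C.
The two methods disagree.

no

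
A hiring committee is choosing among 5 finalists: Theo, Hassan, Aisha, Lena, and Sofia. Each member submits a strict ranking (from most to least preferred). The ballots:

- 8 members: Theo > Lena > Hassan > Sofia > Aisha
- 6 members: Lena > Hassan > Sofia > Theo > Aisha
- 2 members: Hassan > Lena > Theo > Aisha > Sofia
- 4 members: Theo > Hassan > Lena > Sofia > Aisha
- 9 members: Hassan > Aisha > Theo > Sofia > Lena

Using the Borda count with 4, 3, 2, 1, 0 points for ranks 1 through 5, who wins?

Hassan

Theo: 8·4 + 6·1 + 2·2 + 4·4 + 9·2 = 76
Hassan: 8·2 + 6·3 + 2·4 + 4·3 + 9·4 = 90
Aisha: 8·0 + 6·0 + 2·1 + 4·0 + 9·3 = 29
Lena: 8·3 + 6·4 + 2·3 + 4·2 + 9·0 = 62
Sofia: 8·1 + 6·2 + 2·0 + 4·1 + 9·1 = 33
Hassan has the highest Borda score (90).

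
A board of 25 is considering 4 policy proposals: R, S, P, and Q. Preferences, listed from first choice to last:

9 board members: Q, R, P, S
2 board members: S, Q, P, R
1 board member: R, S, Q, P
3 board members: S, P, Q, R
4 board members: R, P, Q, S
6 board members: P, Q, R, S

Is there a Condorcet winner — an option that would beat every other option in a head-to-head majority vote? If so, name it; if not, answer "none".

none

Checking pairwise contests:
Q beats R 20–5.
R beats S 20–5.
R beats P 14–11.
P beats Q 13–12.
Every option loses at least one head-to-head, so there is no Condorcet winner.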